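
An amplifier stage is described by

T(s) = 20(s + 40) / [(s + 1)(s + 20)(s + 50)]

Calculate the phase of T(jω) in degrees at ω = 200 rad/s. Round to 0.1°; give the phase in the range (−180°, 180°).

At s = jω = j200:
zero (s+40): 40 + j200 → |·| = √(40²+200²) = √41600 ≈ 203.96, ∠ = arctan(200/40) ≈ 78.69°
pole (s+1): 1 + j200 → |·| = √(1²+200²) = √40001 ≈ 200, ∠ = arctan(200/1) ≈ 89.71°
pole (s+20): 20 + j200 → |·| = √(20²+200²) = √40400 ≈ 201, ∠ = arctan(200/20) ≈ 84.29°
pole (s+50): 50 + j200 → |·| = √(50²+200²) = √42500 ≈ 206.16, ∠ = arctan(200/50) ≈ 75.96°
∠T = 78.69° − 249.96° = -171.27°

-171.3°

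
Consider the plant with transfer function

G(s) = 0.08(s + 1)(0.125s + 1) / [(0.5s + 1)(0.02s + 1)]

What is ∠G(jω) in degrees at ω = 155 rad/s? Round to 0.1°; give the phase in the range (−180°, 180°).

15.3°

At ω = 155 rad/s:
zero (1 + j155·1) = 1 + j155 → |·| ≈ 155, ∠ ≈ 89.63°
zero (1 + j155·0.125) = 1 + j19.375 → |·| ≈ 19.401, ∠ ≈ 87.05°
pole (1 + j155·0.5) = 1 + j77.5 → |·| ≈ 77.506, ∠ ≈ 89.26°
pole (1 + j155·0.02) = 1 + j3.1 → |·| ≈ 3.2573, ∠ ≈ 72.12°
∠G = (89.63° + 87.05°) − (89.26° + 72.12°) = 15.30°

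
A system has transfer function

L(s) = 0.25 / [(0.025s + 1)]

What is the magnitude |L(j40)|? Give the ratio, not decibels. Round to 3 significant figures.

At ω = 40 rad/s:
pole (1 + j40·0.025) = 1 + j1 → |·| ≈ 1.4142, ∠ ≈ 45.00°
|L| = 0.25 · 1 / (1.4142) ≈ 0.17678

0.177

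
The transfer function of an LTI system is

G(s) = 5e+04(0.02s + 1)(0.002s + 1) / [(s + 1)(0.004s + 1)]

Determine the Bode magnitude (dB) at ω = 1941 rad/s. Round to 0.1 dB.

54.2 dB

At ω = 1941 rad/s:
zero (1 + j1941·0.02) = 1 + j38.82 → |·| ≈ 38.833, ∠ ≈ 88.52°
zero (1 + j1941·0.002) = 1 + j3.882 → |·| ≈ 4.0087, ∠ ≈ 75.55°
pole (1 + j1941·1) = 1 + j1941 → |·| ≈ 1941, ∠ ≈ 89.97°
pole (1 + j1941·0.004) = 1 + j7.764 → |·| ≈ 7.8281, ∠ ≈ 82.66°
|G| = 5e+04 · 38.833 · 4.0087 / (1941 · 7.8281) ≈ 512.26
Gain = 20 log₁₀(512.26) ≈ 54.19 dB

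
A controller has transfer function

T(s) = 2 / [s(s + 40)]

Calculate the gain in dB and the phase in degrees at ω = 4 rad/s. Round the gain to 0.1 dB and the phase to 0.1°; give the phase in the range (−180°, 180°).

At s = jω = j4:
pole (s+40): 40 + j4 → |·| = √(40²+4²) = √1616 ≈ 40.2, ∠ = arctan(4/40) ≈ 5.71°
pole at origin: |s| = 4, ∠ = 90.00° (in denominator)
|T| = 2 / 160.8 ≈ 0.012438
Gain = 20 log₁₀(0.012438) ≈ -38.10 dB
∠T = 0.00° − 95.71° = -95.71°

-38.1 dB, -95.7°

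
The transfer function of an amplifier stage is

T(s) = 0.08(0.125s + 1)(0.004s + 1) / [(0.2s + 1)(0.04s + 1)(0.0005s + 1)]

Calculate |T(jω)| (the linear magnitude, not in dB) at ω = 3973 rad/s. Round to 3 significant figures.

0.00225

At ω = 3973 rad/s:
zero (1 + j3973·0.125) = 1 + j496.625 → |·| ≈ 496.63, ∠ ≈ 89.88°
zero (1 + j3973·0.004) = 1 + j15.892 → |·| ≈ 15.923, ∠ ≈ 86.40°
pole (1 + j3973·0.2) = 1 + j794.6 → |·| ≈ 794.6, ∠ ≈ 89.93°
pole (1 + j3973·0.04) = 1 + j158.92 → |·| ≈ 158.92, ∠ ≈ 89.64°
pole (1 + j3973·0.0005) = 1 + j1.9865 → |·| ≈ 2.224, ∠ ≈ 63.28°
|T| = 0.08 · 496.63 · 15.923 / (794.6 · 158.92 · 2.224) ≈ 0.0022526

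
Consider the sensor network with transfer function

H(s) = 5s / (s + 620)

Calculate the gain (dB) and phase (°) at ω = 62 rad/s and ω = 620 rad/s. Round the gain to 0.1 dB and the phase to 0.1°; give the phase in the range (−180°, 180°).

ω = 62: -6.1 dB, 84.3°; ω = 620: 11.0 dB, 45.0°

At s = jω = j62:
zero at origin: s = j62 → |·| = 62, ∠ = 90.00°
pole (s+620): 620 + j62 → |·| = √(620²+62²) = √388244 ≈ 623.09, ∠ = arctan(62/620) ≈ 5.71°
|H| = 5 · 62 / 623.09 ≈ 0.49752
Gain = 20 log₁₀(0.49752) ≈ -6.06 dB
∠H = 90.00° − 5.71° = 84.29°

At s = jω = j620:
zero at origin: s = j620 → |·| = 620, ∠ = 90.00°
pole (s+620): 620 + j620 → |·| = √(620²+620²) = √768800 ≈ 876.81, ∠ = arctan(620/620) ≈ 45.00°
|H| = 5 · 620 / 876.81 ≈ 3.5355
Gain = 20 log₁₀(3.5355) ≈ 10.97 dB
∠H = 90.00° − 45.00° = 45.00°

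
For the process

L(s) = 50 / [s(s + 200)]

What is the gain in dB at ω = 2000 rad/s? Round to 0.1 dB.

At s = jω = j2000:
pole (s+200): 200 + j2000 → |·| = √(200²+2000²) = √4040000 ≈ 2010, ∠ = arctan(2000/200) ≈ 84.29°
pole at origin: |s| = 2000, ∠ = 90.00° (in denominator)
|L| = 50 / 4.02e+06 ≈ 1.2438e-05
Gain = 20 log₁₀(1.2438e-05) ≈ -98.10 dB

-98.1 dB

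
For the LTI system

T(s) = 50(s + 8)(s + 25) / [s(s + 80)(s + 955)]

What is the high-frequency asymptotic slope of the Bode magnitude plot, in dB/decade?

-20 dB/decade

Each pole contributes −20 dB/decade at high frequency; each zero contributes +20 dB/decade.
Net: 2 zero(s) − 3 pole(s) → -20 dB/decade.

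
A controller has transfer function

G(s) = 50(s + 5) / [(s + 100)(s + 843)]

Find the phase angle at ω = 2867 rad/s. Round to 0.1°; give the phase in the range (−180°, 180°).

-71.7°

At s = jω = j2867:
zero (s+5): 5 + j2867 → |·| = √(5²+2867²) = √8219714 ≈ 2867, ∠ = arctan(2867/5) ≈ 89.90°
pole (s+100): 100 + j2867 → |·| = √(100²+2867²) = √8229689 ≈ 2868.7, ∠ = arctan(2867/100) ≈ 88.00°
pole (s+843): 843 + j2867 → |·| = √(843²+2867²) = √8930338 ≈ 2988.4, ∠ = arctan(2867/843) ≈ 73.61°
∠G = 89.90° − 161.61° = -71.71°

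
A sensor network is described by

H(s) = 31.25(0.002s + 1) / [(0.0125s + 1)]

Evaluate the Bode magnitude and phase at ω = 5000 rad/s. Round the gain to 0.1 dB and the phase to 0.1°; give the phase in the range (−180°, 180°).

At ω = 5000 rad/s:
zero (1 + j5000·0.002) = 1 + j10 → |·| ≈ 10.05, ∠ ≈ 84.29°
pole (1 + j5000·0.0125) = 1 + j62.5 → |·| ≈ 62.508, ∠ ≈ 89.08°
|H| = 31.25 · 10.05 / (62.508) ≈ 5.0244
Gain = 20 log₁₀(5.0244) ≈ 14.02 dB
∠H = (84.29°) − (89.08°) = -4.79°

14.0 dB, -4.8°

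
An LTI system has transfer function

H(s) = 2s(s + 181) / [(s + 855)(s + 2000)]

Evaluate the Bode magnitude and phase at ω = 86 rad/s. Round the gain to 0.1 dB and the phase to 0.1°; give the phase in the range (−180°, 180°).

At s = jω = j86:
zero (s+181): 181 + j86 → |·| = √(181²+86²) = √40157 ≈ 200.39, ∠ = arctan(86/181) ≈ 25.41°
zero at origin: s = j86 → |·| = 86, ∠ = 90.00°
pole (s+855): 855 + j86 → |·| = √(855²+86²) = √738421 ≈ 859.31, ∠ = arctan(86/855) ≈ 5.74°
pole (s+2000): 2000 + j86 → |·| = √(2000²+86²) = √4007396 ≈ 2001.8, ∠ = arctan(86/2000) ≈ 2.46°
|H| = 2 · 17234 / 1.7202e+06 ≈ 0.020037
Gain = 20 log₁₀(0.020037) ≈ -33.96 dB
∠H = 115.41° − 8.20° = 107.21°

-34.0 dB, 107.2°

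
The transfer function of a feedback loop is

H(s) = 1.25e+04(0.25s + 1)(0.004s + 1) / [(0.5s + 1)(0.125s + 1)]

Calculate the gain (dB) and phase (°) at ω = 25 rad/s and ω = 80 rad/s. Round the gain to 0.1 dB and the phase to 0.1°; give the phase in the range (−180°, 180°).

At ω = 25 rad/s:
zero (1 + j25·0.25) = 1 + j6.25 → |·| ≈ 6.3295, ∠ ≈ 80.91°
zero (1 + j25·0.004) = 1 + j0.1 → |·| ≈ 1.005, ∠ ≈ 5.71°
pole (1 + j25·0.5) = 1 + j12.5 → |·| ≈ 12.54, ∠ ≈ 85.43°
pole (1 + j25·0.125) = 1 + j3.125 → |·| ≈ 3.2811, ∠ ≈ 72.26°
|H| = 1.25e+04 · 6.3295 · 1.005 / (12.54 · 3.2811) ≈ 1932.5
Gain = 20 log₁₀(1932.5) ≈ 65.72 dB
∠H = (80.91° + 5.71°) − (85.43° + 72.26°) = -71.07°

At ω = 80 rad/s:
zero (1 + j80·0.25) = 1 + j20 → |·| ≈ 20.025, ∠ ≈ 87.14°
zero (1 + j80·0.004) = 1 + j0.32 → |·| ≈ 1.05, ∠ ≈ 17.74°
pole (1 + j80·0.5) = 1 + j40 → |·| ≈ 40.012, ∠ ≈ 88.57°
pole (1 + j80·0.125) = 1 + j10 → |·| ≈ 10.05, ∠ ≈ 84.29°
|H| = 1.25e+04 · 20.025 · 1.05 / (40.012 · 10.05) ≈ 653.61
Gain = 20 log₁₀(653.61) ≈ 56.31 dB
∠H = (87.14° + 17.74°) − (88.57° + 84.29°) = -67.98°

ω = 25: 65.7 dB, -71.1°; ω = 80: 56.3 dB, -68.0°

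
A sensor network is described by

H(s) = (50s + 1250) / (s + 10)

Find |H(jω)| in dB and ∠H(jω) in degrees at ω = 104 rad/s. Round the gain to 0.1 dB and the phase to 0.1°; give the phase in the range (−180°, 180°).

Substitute s = j104:
Numerator: 50(j104) + 1250 = 1250 + j5200
Denominator: (j104) + 10 = 10 + j104
|N| = √(1250² + 5200²) ≈ 5348.1, ∠N ≈ 76.48°
|D| = √(10² + 104²) ≈ 104.48, ∠D ≈ 84.51°
|H| = 5348.1 / 104.48 ≈ 51.188
Gain = 20 log₁₀(51.188) ≈ 34.18 dB
∠H = 76.48° − 84.51° = -8.03°

34.2 dB, -8.0°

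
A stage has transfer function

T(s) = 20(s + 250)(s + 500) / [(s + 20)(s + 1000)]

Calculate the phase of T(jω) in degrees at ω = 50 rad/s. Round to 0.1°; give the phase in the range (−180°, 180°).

At s = jω = j50:
zero (s+250): 250 + j50 → |·| = √(250²+50²) = √65000 ≈ 254.95, ∠ = arctan(50/250) ≈ 11.31°
zero (s+500): 500 + j50 → |·| = √(500²+50²) = √252500 ≈ 502.49, ∠ = arctan(50/500) ≈ 5.71°
pole (s+20): 20 + j50 → |·| = √(20²+50²) = √2900 ≈ 53.852, ∠ = arctan(50/20) ≈ 68.20°
pole (s+1000): 1000 + j50 → |·| = √(1000²+50²) = √1002500 ≈ 1001.2, ∠ = arctan(50/1000) ≈ 2.86°
∠T = 17.02° − 71.06° = -54.04°

-54.0°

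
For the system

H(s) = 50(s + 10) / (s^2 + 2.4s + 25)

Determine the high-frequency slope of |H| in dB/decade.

-20 dB/decade

Each pole contributes −20 dB/decade at high frequency; each zero contributes +20 dB/decade.
Net: 1 zero(s) − 2 pole(s) → -20 dB/decade.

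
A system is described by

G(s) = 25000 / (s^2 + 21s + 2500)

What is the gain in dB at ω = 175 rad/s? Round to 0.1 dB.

-1.1 dB

At s = jω = j175:
quadratic: (j175)² + 21·j175 + 2500 = -28125 + j3675 → |·| ≈ 28364, ∠ ≈ 172.56°
|G| = 25000 / 28364 ≈ 0.8814
Gain = 20 log₁₀(0.8814) ≈ -1.10 dB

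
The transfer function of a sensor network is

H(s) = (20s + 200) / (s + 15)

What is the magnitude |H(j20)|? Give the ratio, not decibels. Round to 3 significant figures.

17.9

Substitute s = j20:
Numerator: 20(j20) + 200 = 200 + j400
Denominator: (j20) + 15 = 15 + j20
|N| = √(200² + 400²) ≈ 447.21, ∠N ≈ 63.43°
|D| = √(15² + 20²) ≈ 25, ∠D ≈ 53.13°
|H| = 447.21 / 25 ≈ 17.888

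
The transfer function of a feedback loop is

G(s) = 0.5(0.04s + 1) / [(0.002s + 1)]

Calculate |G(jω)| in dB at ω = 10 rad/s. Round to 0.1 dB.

-5.4 dB

At ω = 10 rad/s:
zero (1 + j10·0.04) = 1 + j0.4 → |·| ≈ 1.077, ∠ ≈ 21.80°
pole (1 + j10·0.002) = 1 + j0.02 → |·| ≈ 1.0002, ∠ ≈ 1.15°
|G| = 0.5 · 1.077 / (1.0002) ≈ 0.53839
Gain = 20 log₁₀(0.53839) ≈ -5.38 dB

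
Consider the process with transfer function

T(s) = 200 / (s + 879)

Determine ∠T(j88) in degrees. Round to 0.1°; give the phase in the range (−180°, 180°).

Substitute s = j88:
Numerator: 200 = 200 + j0
Denominator: (j88) + 879 = 879 + j88
|N| = √(200² + 0²) ≈ 200, ∠N ≈ 0.00°
|D| = √(879² + 88²) ≈ 883.39, ∠D ≈ 5.72°
∠T = 0.00° − 5.72° = -5.72°

-5.7°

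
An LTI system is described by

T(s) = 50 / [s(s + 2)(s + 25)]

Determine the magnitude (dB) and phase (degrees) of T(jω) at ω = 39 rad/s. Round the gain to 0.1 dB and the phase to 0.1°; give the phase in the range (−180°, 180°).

At s = jω = j39:
pole (s+2): 2 + j39 → |·| = √(2²+39²) = √1525 ≈ 39.051, ∠ = arctan(39/2) ≈ 87.06°
pole (s+25): 25 + j39 → |·| = √(25²+39²) = √2146 ≈ 46.325, ∠ = arctan(39/25) ≈ 57.34°
pole at origin: |s| = 39, ∠ = 90.00° (in denominator)
|T| = 50 / 70552 ≈ 0.0007087
Gain = 20 log₁₀(0.0007087) ≈ -62.99 dB
∠T = 0.00° − 234.40° = -234.40° ≡ 125.60° (principal value)

-63.0 dB, 125.6°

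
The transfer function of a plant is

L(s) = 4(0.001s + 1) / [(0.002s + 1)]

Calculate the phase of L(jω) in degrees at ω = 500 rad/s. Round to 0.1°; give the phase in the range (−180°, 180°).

-18.4°

At ω = 500 rad/s:
zero (1 + j500·0.001) = 1 + j0.5 → |·| ≈ 1.118, ∠ ≈ 26.57°
pole (1 + j500·0.002) = 1 + j1 → |·| ≈ 1.4142, ∠ ≈ 45.00°
∠L = (26.57°) − (45.00°) = -18.43°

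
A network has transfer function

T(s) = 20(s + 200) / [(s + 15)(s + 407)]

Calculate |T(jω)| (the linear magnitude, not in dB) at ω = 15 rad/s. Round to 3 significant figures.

0.464

At s = jω = j15:
zero (s+200): 200 + j15 → |·| = √(200²+15²) = √40225 ≈ 200.56, ∠ = arctan(15/200) ≈ 4.29°
pole (s+15): 15 + j15 → |·| = √(15²+15²) = √450 ≈ 21.213, ∠ = arctan(15/15) ≈ 45.00°
pole (s+407): 407 + j15 → |·| = √(407²+15²) = √165874 ≈ 407.28, ∠ = arctan(15/407) ≈ 2.11°
|T| = 20 · 200.56 / 8639.6 ≈ 0.46428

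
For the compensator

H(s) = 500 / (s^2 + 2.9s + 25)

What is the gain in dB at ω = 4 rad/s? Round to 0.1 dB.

30.6 dB

At s = jω = j4:
quadratic: (j4)² + 2.9·j4 + 25 = 9 + j11.6 → |·| ≈ 14.682, ∠ ≈ 52.19°
|H| = 500 / 14.682 ≈ 34.055
Gain = 20 log₁₀(34.055) ≈ 30.64 dB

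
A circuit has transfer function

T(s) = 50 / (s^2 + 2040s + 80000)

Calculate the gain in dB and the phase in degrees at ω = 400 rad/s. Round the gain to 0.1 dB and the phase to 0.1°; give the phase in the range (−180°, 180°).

Substitute s = j400:
Numerator: 50 = 50 + j0
Denominator: (j400)^2 + 2040(j400) + 80000 = -80000 + j816000
|N| = √(50² + 0²) ≈ 50, ∠N ≈ 0.00°
|D| = √(80000² + 816000²) ≈ 8.1991e+05, ∠D ≈ 95.60°
|T| = 50 / 8.1991e+05 ≈ 6.0982e-05
Gain = 20 log₁₀(6.0982e-05) ≈ -84.30 dB
∠T = 0.00° − 95.60° = -95.60°

-84.3 dB, -95.6°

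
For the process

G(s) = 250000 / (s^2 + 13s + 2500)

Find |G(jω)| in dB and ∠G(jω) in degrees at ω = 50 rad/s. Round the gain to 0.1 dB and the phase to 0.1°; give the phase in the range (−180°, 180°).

51.7 dB, -90.0°

At s = jω = j50:
quadratic: (j50)² + 13·j50 + 2500 = 0 + j650 → |·| ≈ 650, ∠ ≈ 90.00°
|G| = 250000 / 650 ≈ 384.62
Gain = 20 log₁₀(384.62) ≈ 51.70 dB
∠G = 0.00° − 90.00° = -90.00°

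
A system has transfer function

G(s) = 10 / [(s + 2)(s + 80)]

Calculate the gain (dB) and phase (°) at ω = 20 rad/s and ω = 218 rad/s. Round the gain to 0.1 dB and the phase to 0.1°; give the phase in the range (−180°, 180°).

ω = 20: -44.4 dB, -98.3°; ω = 218: -74.1 dB, -159.3°

At s = jω = j20:
pole (s+2): 2 + j20 → |·| = √(2²+20²) = √404 ≈ 20.1, ∠ = arctan(20/2) ≈ 84.29°
pole (s+80): 80 + j20 → |·| = √(80²+20²) = √6800 ≈ 82.462, ∠ = arctan(20/80) ≈ 14.04°
|G| = 10 / 1657.5 ≈ 0.0060332
Gain = 20 log₁₀(0.0060332) ≈ -44.39 dB
∠G = 0.00° − 98.33° = -98.33°

At s = jω = j218:
pole (s+2): 2 + j218 → |·| = √(2²+218²) = √47528 ≈ 218.01, ∠ = arctan(218/2) ≈ 89.47°
pole (s+80): 80 + j218 → |·| = √(80²+218²) = √53924 ≈ 232.22, ∠ = arctan(218/80) ≈ 69.85°
|G| = 10 / 50626 ≈ 0.00019753
Gain = 20 log₁₀(0.00019753) ≈ -74.09 dB
∠G = 0.00° − 159.32° = -159.32°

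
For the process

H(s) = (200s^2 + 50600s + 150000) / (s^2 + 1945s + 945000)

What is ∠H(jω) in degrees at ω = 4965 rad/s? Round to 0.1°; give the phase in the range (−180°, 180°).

19.2°

Substitute s = j4965:
Numerator: 200(j4965)^2 + 50600(j4965) + 150000 = -4930095000 + j251229000
Denominator: (j4965)^2 + 1945(j4965) + 945000 = -23706225 + j9656925
|N| = √(4930095000² + 251229000²) ≈ 4.9365e+09, ∠N ≈ 177.08°
|D| = √(23706225² + 9656925²) ≈ 2.5598e+07, ∠D ≈ 157.84°
∠H = 177.08° − 157.84° = 19.24°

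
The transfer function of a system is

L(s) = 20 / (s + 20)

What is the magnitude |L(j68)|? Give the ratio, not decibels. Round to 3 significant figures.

0.282

Substitute s = j68:
Numerator: 20 = 20 + j0
Denominator: (j68) + 20 = 20 + j68
|N| = √(20² + 0²) ≈ 20, ∠N ≈ 0.00°
|D| = √(20² + 68²) ≈ 70.88, ∠D ≈ 73.61°
|L| = 20 / 70.88 ≈ 0.28217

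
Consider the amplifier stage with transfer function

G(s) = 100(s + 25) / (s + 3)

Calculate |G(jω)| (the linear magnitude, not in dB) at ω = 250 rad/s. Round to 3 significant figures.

At s = jω = j250:
zero (s+25): 25 + j250 → |·| = √(25²+250²) = √63125 ≈ 251.25, ∠ = arctan(250/25) ≈ 84.29°
pole (s+3): 3 + j250 → |·| = √(3²+250²) = √62509 ≈ 250.02, ∠ = arctan(250/3) ≈ 89.31°
|G| = 100 · 251.25 / 250.02 ≈ 100.49

100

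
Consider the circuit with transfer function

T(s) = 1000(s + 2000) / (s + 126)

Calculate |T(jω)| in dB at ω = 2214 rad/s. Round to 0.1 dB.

62.6 dB

At s = jω = j2214:
zero (s+2000): 2000 + j2214 → |·| = √(2000²+2214²) = √8901796 ≈ 2983.6, ∠ = arctan(2214/2000) ≈ 47.91°
pole (s+126): 126 + j2214 → |·| = √(126²+2214²) = √4917672 ≈ 2217.6, ∠ = arctan(2214/126) ≈ 86.74°
|T| = 1000 · 2983.6 / 2217.6 ≈ 1345.4
Gain = 20 log₁₀(1345.4) ≈ 62.58 dB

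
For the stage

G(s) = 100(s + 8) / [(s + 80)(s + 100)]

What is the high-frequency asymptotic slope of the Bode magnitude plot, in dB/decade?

-20 dB/decade

Each pole contributes −20 dB/decade at high frequency; each zero contributes +20 dB/decade.
Net: 1 zero(s) − 2 pole(s) → -20 dB/decade.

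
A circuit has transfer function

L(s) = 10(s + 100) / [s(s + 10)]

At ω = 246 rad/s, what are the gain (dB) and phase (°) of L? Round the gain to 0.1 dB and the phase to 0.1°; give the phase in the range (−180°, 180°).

At s = jω = j246:
zero (s+100): 100 + j246 → |·| = √(100²+246²) = √70516 ≈ 265.55, ∠ = arctan(246/100) ≈ 67.88°
pole (s+10): 10 + j246 → |·| = √(10²+246²) = √60616 ≈ 246.2, ∠ = arctan(246/10) ≈ 87.67°
pole at origin: |s| = 246, ∠ = 90.00° (in denominator)
|L| = 10 · 265.55 / 60565 ≈ 0.043845
Gain = 20 log₁₀(0.043845) ≈ -27.16 dB
∠L = 67.88° − 177.67° = -109.79°

-27.2 dB, -109.8°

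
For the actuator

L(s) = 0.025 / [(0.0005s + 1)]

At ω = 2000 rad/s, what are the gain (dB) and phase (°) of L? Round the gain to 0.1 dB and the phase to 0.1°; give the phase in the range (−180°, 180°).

-35.1 dB, -45.0°

At ω = 2000 rad/s:
pole (1 + j2000·0.0005) = 1 + j1 → |·| ≈ 1.4142, ∠ ≈ 45.00°
|L| = 0.025 · 1 / (1.4142) ≈ 0.017678
Gain = 20 log₁₀(0.017678) ≈ -35.05 dB
∠L = (0°) − (45.00°) = -45.00°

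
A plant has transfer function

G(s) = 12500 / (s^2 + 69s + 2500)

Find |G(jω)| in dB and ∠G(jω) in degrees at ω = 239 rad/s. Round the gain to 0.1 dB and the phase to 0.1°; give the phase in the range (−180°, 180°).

-13.2 dB, -163.2°

At s = jω = j239:
quadratic: (j239)² + 69·j239 + 2500 = -54621 + j16491 → |·| ≈ 57056, ∠ ≈ 163.20°
|G| = 12500 / 57056 ≈ 0.21908
Gain = 20 log₁₀(0.21908) ≈ -13.19 dB
∠G = 0.00° − 163.20° = -163.20°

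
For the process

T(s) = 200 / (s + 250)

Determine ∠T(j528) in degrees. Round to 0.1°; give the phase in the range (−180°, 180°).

-64.7°

At s = jω = j528:
pole (s+250): 250 + j528 → |·| = √(250²+528²) = √341284 ≈ 584.2, ∠ = arctan(528/250) ≈ 64.66°
∠T = 0.00° − 64.66° = -64.66°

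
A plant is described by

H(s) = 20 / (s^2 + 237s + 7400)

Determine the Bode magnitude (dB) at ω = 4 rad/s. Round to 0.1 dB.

Substitute s = j4:
Numerator: 20 = 20 + j0
Denominator: (j4)^2 + 237(j4) + 7400 = 7384 + j948
|N| = √(20² + 0²) ≈ 20, ∠N ≈ 0.00°
|D| = √(7384² + 948²) ≈ 7444.6, ∠D ≈ 7.32°
|H| = 20 / 7444.6 ≈ 0.0026865
Gain = 20 log₁₀(0.0026865) ≈ -51.42 dB

-51.4 dB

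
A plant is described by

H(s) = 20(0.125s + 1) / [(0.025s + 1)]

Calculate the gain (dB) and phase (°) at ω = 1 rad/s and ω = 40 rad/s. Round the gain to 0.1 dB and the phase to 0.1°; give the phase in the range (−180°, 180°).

At ω = 1 rad/s:
zero (1 + j1·0.125) = 1 + j0.125 → |·| ≈ 1.0078, ∠ ≈ 7.13°
pole (1 + j1·0.025) = 1 + j0.025 → |·| ≈ 1.0003, ∠ ≈ 1.43°
|H| = 20 · 1.0078 / (1.0003) ≈ 20.15
Gain = 20 log₁₀(20.15) ≈ 26.09 dB
∠H = (7.13°) − (1.43°) = 5.70°

At ω = 40 rad/s:
zero (1 + j40·0.125) = 1 + j5 → |·| ≈ 5.099, ∠ ≈ 78.69°
pole (1 + j40·0.025) = 1 + j1 → |·| ≈ 1.4142, ∠ ≈ 45.00°
|H| = 20 · 5.099 / (1.4142) ≈ 72.111
Gain = 20 log₁₀(72.111) ≈ 37.16 dB
∠H = (78.69°) − (45.00°) = 33.69°

ω = 1: 26.1 dB, 5.7°; ω = 40: 37.2 dB, 33.7°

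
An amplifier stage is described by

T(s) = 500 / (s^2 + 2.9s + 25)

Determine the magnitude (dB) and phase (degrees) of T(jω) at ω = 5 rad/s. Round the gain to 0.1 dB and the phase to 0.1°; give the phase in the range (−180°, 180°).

30.8 dB, -90.0°

At s = jω = j5:
quadratic: (j5)² + 2.9·j5 + 25 = 0 + j14.5 → |·| ≈ 14.5, ∠ ≈ 90.00°
|T| = 500 / 14.5 ≈ 34.483
Gain = 20 log₁₀(34.483) ≈ 30.75 dB
∠T = 0.00° − 90.00° = -90.00°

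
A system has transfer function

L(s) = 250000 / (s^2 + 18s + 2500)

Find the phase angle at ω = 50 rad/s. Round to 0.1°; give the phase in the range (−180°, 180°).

-90.0°

At s = jω = j50:
quadratic: (j50)² + 18·j50 + 2500 = 0 + j900 → |·| ≈ 900, ∠ ≈ 90.00°
∠L = 0.00° − 90.00° = -90.00°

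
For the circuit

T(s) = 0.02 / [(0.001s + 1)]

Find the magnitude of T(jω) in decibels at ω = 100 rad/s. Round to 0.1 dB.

At ω = 100 rad/s:
pole (1 + j100·0.001) = 1 + j0.1 → |·| ≈ 1.005, ∠ ≈ 5.71°
|T| = 0.02 · 1 / (1.005) ≈ 0.0199
Gain = 20 log₁₀(0.0199) ≈ -34.02 dB

-34.0 dB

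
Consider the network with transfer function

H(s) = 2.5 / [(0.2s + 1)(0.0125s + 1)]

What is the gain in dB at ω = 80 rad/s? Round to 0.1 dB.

At ω = 80 rad/s:
pole (1 + j80·0.2) = 1 + j16 → |·| ≈ 16.031, ∠ ≈ 86.42°
pole (1 + j80·0.0125) = 1 + j1 → |·| ≈ 1.4142, ∠ ≈ 45.00°
|H| = 2.5 · 1 / (16.031 · 1.4142) ≈ 0.11027
Gain = 20 log₁₀(0.11027) ≈ -19.15 dB

-19.2 dB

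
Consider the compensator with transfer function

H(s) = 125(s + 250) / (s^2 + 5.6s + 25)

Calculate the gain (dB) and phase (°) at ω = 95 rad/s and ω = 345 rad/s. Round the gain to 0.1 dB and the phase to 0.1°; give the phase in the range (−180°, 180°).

At s = jω = j95:
zero (s+250): 250 + j95 → |·| = √(250²+95²) = √71525 ≈ 267.44, ∠ = arctan(95/250) ≈ 20.81°
quadratic: (j95)² + 5.6·j95 + 25 = -9000 + j532 → |·| ≈ 9015.7, ∠ ≈ 176.62°
|H| = 125 · 267.44 / 9015.7 ≈ 3.708
Gain = 20 log₁₀(3.708) ≈ 11.38 dB
∠H = 20.81° − 176.62° = -155.81°

At s = jω = j345:
zero (s+250): 250 + j345 → |·| = √(250²+345²) = √181525 ≈ 426.06, ∠ = arctan(345/250) ≈ 54.07°
quadratic: (j345)² + 5.6·j345 + 25 = -119000 + j1932 → |·| ≈ 1.1902e+05, ∠ ≈ 179.07°
|H| = 125 · 426.06 / 1.1902e+05 ≈ 0.44747
Gain = 20 log₁₀(0.44747) ≈ -6.98 dB
∠H = 54.07° − 179.07° = -125.00°

ω = 95: 11.4 dB, -155.8°; ω = 345: -7.0 dB, -125.0°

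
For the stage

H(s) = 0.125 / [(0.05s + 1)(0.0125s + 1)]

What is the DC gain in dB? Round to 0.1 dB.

-18.1 dB

H(0) = 0.125 · 1 / 1 = 0.125
20 log₁₀(0.125) ≈ -18.06 dB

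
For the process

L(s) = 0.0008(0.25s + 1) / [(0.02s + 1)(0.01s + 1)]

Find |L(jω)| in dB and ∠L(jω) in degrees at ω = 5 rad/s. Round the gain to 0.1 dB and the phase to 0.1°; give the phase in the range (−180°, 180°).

-57.9 dB, 42.8°

At ω = 5 rad/s:
zero (1 + j5·0.25) = 1 + j1.25 → |·| ≈ 1.6008, ∠ ≈ 51.34°
pole (1 + j5·0.02) = 1 + j0.1 → |·| ≈ 1.005, ∠ ≈ 5.71°
pole (1 + j5·0.01) = 1 + j0.05 → |·| ≈ 1.0012, ∠ ≈ 2.86°
|L| = 0.0008 · 1.6008 / (1.005 · 1.0012) ≈ 0.0012727
Gain = 20 log₁₀(0.0012727) ≈ -57.91 dB
∠L = (51.34°) − (5.71° + 2.86°) = 42.77°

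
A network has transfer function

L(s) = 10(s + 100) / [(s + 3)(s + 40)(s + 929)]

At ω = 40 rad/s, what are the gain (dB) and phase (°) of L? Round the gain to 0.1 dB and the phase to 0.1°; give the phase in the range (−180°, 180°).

At s = jω = j40:
zero (s+100): 100 + j40 → |·| = √(100²+40²) = √11600 ≈ 107.7, ∠ = arctan(40/100) ≈ 21.80°
pole (s+3): 3 + j40 → |·| = √(3²+40²) = √1609 ≈ 40.112, ∠ = arctan(40/3) ≈ 85.71°
pole (s+40): 40 + j40 → |·| = √(40²+40²) = √3200 ≈ 56.569, ∠ = arctan(40/40) ≈ 45.00°
pole (s+929): 929 + j40 → |·| = √(929²+40²) = √864641 ≈ 929.86, ∠ = arctan(40/929) ≈ 2.47°
|L| = 10 · 107.7 / 2.1099e+06 ≈ 0.00051045
Gain = 20 log₁₀(0.00051045) ≈ -65.84 dB
∠L = 21.80° − 133.18° = -111.38°

-65.8 dB, -111.4°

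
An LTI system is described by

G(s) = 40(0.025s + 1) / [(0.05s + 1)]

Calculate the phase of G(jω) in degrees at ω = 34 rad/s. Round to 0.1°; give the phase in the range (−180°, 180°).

At ω = 34 rad/s:
zero (1 + j34·0.025) = 1 + j0.85 → |·| ≈ 1.3124, ∠ ≈ 40.36°
pole (1 + j34·0.05) = 1 + j1.7 → |·| ≈ 1.9723, ∠ ≈ 59.53°
∠G = (40.36°) − (59.53°) = -19.17°

-19.2°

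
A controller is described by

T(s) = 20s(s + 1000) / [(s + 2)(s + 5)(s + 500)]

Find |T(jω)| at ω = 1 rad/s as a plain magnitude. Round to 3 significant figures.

3.51

At s = jω = j1:
zero (s+1000): 1000 + j1 → |·| = √(1000²+1²) = √1000001 ≈ 1000, ∠ = arctan(1/1000) ≈ 0.06°
zero at origin: s = j1 → |·| = 1, ∠ = 90.00°
pole (s+2): 2 + j1 → |·| = √(2²+1²) = √5 ≈ 2.2361, ∠ = arctan(1/2) ≈ 26.57°
pole (s+5): 5 + j1 → |·| = √(5²+1²) = √26 ≈ 5.099, ∠ = arctan(1/5) ≈ 11.31°
pole (s+500): 500 + j1 → |·| = √(500²+1²) = √250001 ≈ 500, ∠ = arctan(1/500) ≈ 0.11°
|T| = 20 · 1000 / 5700.9 ≈ 3.5082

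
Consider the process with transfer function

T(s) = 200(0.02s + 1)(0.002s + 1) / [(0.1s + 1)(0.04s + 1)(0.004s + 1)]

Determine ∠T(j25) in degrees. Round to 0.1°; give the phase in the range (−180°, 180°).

At ω = 25 rad/s:
zero (1 + j25·0.02) = 1 + j0.5 → |·| ≈ 1.118, ∠ ≈ 26.57°
zero (1 + j25·0.002) = 1 + j0.05 → |·| ≈ 1.0012, ∠ ≈ 2.86°
pole (1 + j25·0.1) = 1 + j2.5 → |·| ≈ 2.6926, ∠ ≈ 68.20°
pole (1 + j25·0.04) = 1 + j1 → |·| ≈ 1.4142, ∠ ≈ 45.00°
pole (1 + j25·0.004) = 1 + j0.1 → |·| ≈ 1.005, ∠ ≈ 5.71°
∠T = (26.57° + 2.86°) − (68.20° + 45.00° + 5.71°) = -89.48°

-89.5°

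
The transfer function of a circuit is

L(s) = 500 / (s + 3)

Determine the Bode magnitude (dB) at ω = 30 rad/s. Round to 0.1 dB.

24.4 dB

At s = jω = j30:
pole (s+3): 3 + j30 → |·| = √(3²+30²) = √909 ≈ 30.15, ∠ = arctan(30/3) ≈ 84.29°
|L| = 500 / 30.15 ≈ 16.584
Gain = 20 log₁₀(16.584) ≈ 24.39 dB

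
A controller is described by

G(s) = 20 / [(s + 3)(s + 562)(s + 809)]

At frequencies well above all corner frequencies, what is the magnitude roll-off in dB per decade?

Each pole contributes −20 dB/decade at high frequency; each zero contributes +20 dB/decade.
Net: 0 zero(s) − 3 pole(s) → -60 dB/decade.

-60 dB/decade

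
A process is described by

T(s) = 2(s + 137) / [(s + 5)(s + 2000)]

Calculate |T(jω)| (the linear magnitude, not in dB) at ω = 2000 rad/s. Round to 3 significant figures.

0.000709

At s = jω = j2000:
zero (s+137): 137 + j2000 → |·| = √(137²+2000²) = √4018769 ≈ 2004.7, ∠ = arctan(2000/137) ≈ 86.08°
pole (s+5): 5 + j2000 → |·| = √(5²+2000²) = √4000025 ≈ 2000, ∠ = arctan(2000/5) ≈ 89.86°
pole (s+2000): 2000 + j2000 → |·| = √(2000²+2000²) = √8000000 ≈ 2828.4, ∠ = arctan(2000/2000) ≈ 45.00°
|T| = 2 · 2004.7 / 5.6568e+06 ≈ 0.00070878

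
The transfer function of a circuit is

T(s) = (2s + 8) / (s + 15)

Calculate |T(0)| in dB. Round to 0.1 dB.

T(0) = 8 / 15 ≈ 0.53333
20 log₁₀(0.53333) ≈ -5.46 dB

-5.5 dB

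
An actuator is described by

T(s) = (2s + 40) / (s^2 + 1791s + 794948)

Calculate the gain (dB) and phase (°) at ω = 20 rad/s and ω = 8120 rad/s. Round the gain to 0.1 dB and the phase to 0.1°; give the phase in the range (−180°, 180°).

Substitute s = j20:
Numerator: 2(j20) + 40 = 40 + j40
Denominator: (j20)^2 + 1791(j20) + 794948 = 794548 + j35820
|N| = √(40² + 40²) ≈ 56.569, ∠N ≈ 45.00°
|D| = √(794548² + 35820²) ≈ 7.9536e+05, ∠D ≈ 2.58°
|T| = 56.569 / 7.9536e+05 ≈ 7.1124e-05
Gain = 20 log₁₀(7.1124e-05) ≈ -82.96 dB
∠T = 45.00° − 2.58° = 42.42°

Substitute s = j8120:
Numerator: 2(j8120) + 40 = 40 + j16240
Denominator: (j8120)^2 + 1791(j8120) + 794948 = -65139452 + j14542920
|N| = √(40² + 16240²) ≈ 16240, ∠N ≈ 89.86°
|D| = √(65139452² + 14542920²) ≈ 6.6743e+07, ∠D ≈ 167.41°
|T| = 16240 / 6.6743e+07 ≈ 0.00024332
Gain = 20 log₁₀(0.00024332) ≈ -72.28 dB
∠T = 89.86° − 167.41° = -77.55°

ω = 20: -83.0 dB, 42.4°; ω = 8120: -72.3 dB, -77.6°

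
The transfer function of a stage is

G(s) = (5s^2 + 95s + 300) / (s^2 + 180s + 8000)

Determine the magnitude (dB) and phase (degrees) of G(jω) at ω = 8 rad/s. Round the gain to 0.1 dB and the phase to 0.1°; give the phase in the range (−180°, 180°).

Substitute s = j8:
Numerator: 5(j8)^2 + 95(j8) + 300 = -20 + j760
Denominator: (j8)^2 + 180(j8) + 8000 = 7936 + j1440
|N| = √(20² + 760²) ≈ 760.26, ∠N ≈ 91.51°
|D| = √(7936² + 1440²) ≈ 8065.6, ∠D ≈ 10.28°
|G| = 760.26 / 8065.6 ≈ 0.09426
Gain = 20 log₁₀(0.09426) ≈ -20.51 dB
∠G = 91.51° − 10.28° = 81.23°

-20.5 dB, 81.2°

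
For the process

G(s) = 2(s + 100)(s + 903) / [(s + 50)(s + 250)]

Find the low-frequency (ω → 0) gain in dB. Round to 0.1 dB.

23.2 dB

G(0) = 2·100·903 / (50·250) = 14.448
20 log₁₀(14.448) ≈ 23.20 dB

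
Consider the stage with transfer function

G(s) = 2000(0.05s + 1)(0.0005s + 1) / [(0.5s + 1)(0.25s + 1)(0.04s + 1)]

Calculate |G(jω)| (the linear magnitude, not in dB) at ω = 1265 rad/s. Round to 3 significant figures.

0.0148

At ω = 1265 rad/s:
zero (1 + j1265·0.05) = 1 + j63.25 → |·| ≈ 63.258, ∠ ≈ 89.09°
zero (1 + j1265·0.0005) = 1 + j0.6325 → |·| ≈ 1.1832, ∠ ≈ 32.31°
pole (1 + j1265·0.5) = 1 + j632.5 → |·| ≈ 632.5, ∠ ≈ 89.91°
pole (1 + j1265·0.25) = 1 + j316.25 → |·| ≈ 316.25, ∠ ≈ 89.82°
pole (1 + j1265·0.04) = 1 + j50.6 → |·| ≈ 50.61, ∠ ≈ 88.87°
|G| = 2000 · 63.258 · 1.1832 / (632.5 · 316.25 · 50.61) ≈ 0.014787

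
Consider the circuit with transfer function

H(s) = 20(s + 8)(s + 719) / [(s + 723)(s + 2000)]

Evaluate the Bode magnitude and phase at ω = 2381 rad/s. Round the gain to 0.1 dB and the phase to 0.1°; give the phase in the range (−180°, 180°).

At s = jω = j2381:
zero (s+8): 8 + j2381 → |·| = √(8²+2381²) = √5669225 ≈ 2381, ∠ = arctan(2381/8) ≈ 89.81°
zero (s+719): 719 + j2381 → |·| = √(719²+2381²) = √6186122 ≈ 2487.2, ∠ = arctan(2381/719) ≈ 73.20°
pole (s+723): 723 + j2381 → |·| = √(723²+2381²) = √6191890 ≈ 2488.4, ∠ = arctan(2381/723) ≈ 73.11°
pole (s+2000): 2000 + j2381 → |·| = √(2000²+2381²) = √9669161 ≈ 3109.5, ∠ = arctan(2381/2000) ≈ 49.97°
|H| = 20 · 5.922e+06 / 7.7377e+06 ≈ 15.307
Gain = 20 log₁₀(15.307) ≈ 23.70 dB
∠H = 163.01° − 123.08° = 39.93°

23.7 dB, 39.9°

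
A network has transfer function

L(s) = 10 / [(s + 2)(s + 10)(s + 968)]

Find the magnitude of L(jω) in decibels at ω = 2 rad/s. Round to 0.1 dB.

-68.9 dB

At s = jω = j2:
pole (s+2): 2 + j2 → |·| = √(2²+2²) = √8 ≈ 2.8284, ∠ = arctan(2/2) ≈ 45.00°
pole (s+10): 10 + j2 → |·| = √(10²+2²) = √104 ≈ 10.198, ∠ = arctan(2/10) ≈ 11.31°
pole (s+968): 968 + j2 → |·| = √(968²+2²) = √937028 ≈ 968, ∠ = arctan(2/968) ≈ 0.12°
|L| = 10 / 27921 ≈ 0.00035815
Gain = 20 log₁₀(0.00035815) ≈ -68.92 dB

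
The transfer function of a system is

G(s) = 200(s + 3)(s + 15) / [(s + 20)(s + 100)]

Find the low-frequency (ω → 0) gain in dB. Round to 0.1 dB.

13.1 dB

G(0) = 200·3·15 / (20·100) = 4.5
20 log₁₀(4.5) ≈ 13.06 dB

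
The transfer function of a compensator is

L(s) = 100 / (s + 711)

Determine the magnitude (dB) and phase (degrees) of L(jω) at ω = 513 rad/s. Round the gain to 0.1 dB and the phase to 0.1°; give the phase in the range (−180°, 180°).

-18.9 dB, -35.8°

At s = jω = j513:
pole (s+711): 711 + j513 → |·| = √(711²+513²) = √768690 ≈ 876.75, ∠ = arctan(513/711) ≈ 35.81°
|L| = 100 / 876.75 ≈ 0.11406
Gain = 20 log₁₀(0.11406) ≈ -18.86 dB
∠L = 0.00° − 35.81° = -35.81°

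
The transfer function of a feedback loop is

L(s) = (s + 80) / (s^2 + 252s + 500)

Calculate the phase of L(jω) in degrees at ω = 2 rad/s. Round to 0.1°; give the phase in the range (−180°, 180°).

Substitute s = j2:
Numerator: (j2) + 80 = 80 + j2
Denominator: (j2)^2 + 252(j2) + 500 = 496 + j504
|N| = √(80² + 2²) ≈ 80.025, ∠N ≈ 1.43°
|D| = √(496² + 504²) ≈ 707.13, ∠D ≈ 45.46°
∠L = 1.43° − 45.46° = -44.03°

-44.0°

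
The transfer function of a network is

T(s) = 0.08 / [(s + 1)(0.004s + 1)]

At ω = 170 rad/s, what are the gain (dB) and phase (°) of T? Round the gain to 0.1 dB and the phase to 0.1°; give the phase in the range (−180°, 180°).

At ω = 170 rad/s:
pole (1 + j170·1) = 1 + j170 → |·| ≈ 170, ∠ ≈ 89.66°
pole (1 + j170·0.004) = 1 + j0.68 → |·| ≈ 1.2093, ∠ ≈ 34.22°
|T| = 0.08 · 1 / (170 · 1.2093) ≈ 0.00038914
Gain = 20 log₁₀(0.00038914) ≈ -68.20 dB
∠T = (0°) − (89.66° + 34.22°) = -123.88°

-68.2 dB, -123.9°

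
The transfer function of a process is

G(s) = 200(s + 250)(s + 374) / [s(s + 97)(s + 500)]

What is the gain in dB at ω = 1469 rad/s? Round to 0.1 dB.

At s = jω = j1469:
zero (s+250): 250 + j1469 → |·| = √(250²+1469²) = √2220461 ≈ 1490.1, ∠ = arctan(1469/250) ≈ 80.34°
zero (s+374): 374 + j1469 → |·| = √(374²+1469²) = √2297837 ≈ 1515.9, ∠ = arctan(1469/374) ≈ 75.72°
pole (s+97): 97 + j1469 → |·| = √(97²+1469²) = √2167370 ≈ 1472.2, ∠ = arctan(1469/97) ≈ 86.22°
pole (s+500): 500 + j1469 → |·| = √(500²+1469²) = √2407961 ≈ 1551.8, ∠ = arctan(1469/500) ≈ 71.20°
pole at origin: |s| = 1469, ∠ = 90.00° (in denominator)
|G| = 200 · 2.2588e+06 / 3.356e+09 ≈ 0.13461
Gain = 20 log₁₀(0.13461) ≈ -17.42 dB

-17.4 dB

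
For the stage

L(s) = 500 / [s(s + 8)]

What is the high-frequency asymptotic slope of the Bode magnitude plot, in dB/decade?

Each pole contributes −20 dB/decade at high frequency; each zero contributes +20 dB/decade.
Net: 0 zero(s) − 2 pole(s) → -40 dB/decade.

-40 dB/decade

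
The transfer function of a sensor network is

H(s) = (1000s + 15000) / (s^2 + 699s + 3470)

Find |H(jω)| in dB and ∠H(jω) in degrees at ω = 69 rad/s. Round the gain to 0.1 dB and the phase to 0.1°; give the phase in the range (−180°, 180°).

Substitute s = j69:
Numerator: 1000(j69) + 15000 = 15000 + j69000
Denominator: (j69)^2 + 699(j69) + 3470 = -1291 + j48231
|N| = √(15000² + 69000²) ≈ 70612, ∠N ≈ 77.74°
|D| = √(1291² + 48231²) ≈ 48248, ∠D ≈ 91.53°
|H| = 70612 / 48248 ≈ 1.4635
Gain = 20 log₁₀(1.4635) ≈ 3.31 dB
∠H = 77.74° − 91.53° = -13.79°

3.3 dB, -13.8°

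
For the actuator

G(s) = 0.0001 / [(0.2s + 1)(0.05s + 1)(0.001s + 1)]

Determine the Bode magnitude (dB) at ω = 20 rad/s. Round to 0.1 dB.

-95.3 dB

At ω = 20 rad/s:
pole (1 + j20·0.2) = 1 + j4 → |·| ≈ 4.1231, ∠ ≈ 75.96°
pole (1 + j20·0.05) = 1 + j1 → |·| ≈ 1.4142, ∠ ≈ 45.00°
pole (1 + j20·0.001) = 1 + j0.02 → |·| ≈ 1.0002, ∠ ≈ 1.15°
|G| = 0.0001 · 1 / (4.1231 · 1.4142 · 1.0002) ≈ 1.7147e-05
Gain = 20 log₁₀(1.7147e-05) ≈ -95.32 dB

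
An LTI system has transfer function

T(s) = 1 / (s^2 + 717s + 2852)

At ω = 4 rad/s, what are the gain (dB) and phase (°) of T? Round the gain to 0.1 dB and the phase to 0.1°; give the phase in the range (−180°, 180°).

Substitute s = j4:
Numerator: 1 = 1 + j0
Denominator: (j4)^2 + 717(j4) + 2852 = 2836 + j2868
|N| = √(1² + 0²) ≈ 1, ∠N ≈ 0.00°
|D| = √(2836² + 2868²) ≈ 4033.4, ∠D ≈ 45.32°
|T| = 1 / 4033.4 ≈ 0.00024793
Gain = 20 log₁₀(0.00024793) ≈ -72.11 dB
∠T = 0.00° − 45.32° = -45.32°

-72.1 dB, -45.3°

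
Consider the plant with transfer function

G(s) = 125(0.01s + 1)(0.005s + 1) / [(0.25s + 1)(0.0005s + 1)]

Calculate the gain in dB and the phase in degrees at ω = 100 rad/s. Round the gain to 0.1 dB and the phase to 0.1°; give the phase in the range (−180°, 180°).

At ω = 100 rad/s:
zero (1 + j100·0.01) = 1 + j1 → |·| ≈ 1.4142, ∠ ≈ 45.00°
zero (1 + j100·0.005) = 1 + j0.5 → |·| ≈ 1.118, ∠ ≈ 26.57°
pole (1 + j100·0.25) = 1 + j25 → |·| ≈ 25.02, ∠ ≈ 87.71°
pole (1 + j100·0.0005) = 1 + j0.05 → |·| ≈ 1.0012, ∠ ≈ 2.86°
|G| = 125 · 1.4142 · 1.118 / (25.02 · 1.0012) ≈ 7.8896
Gain = 20 log₁₀(7.8896) ≈ 17.94 dB
∠G = (45.00° + 26.57°) − (87.71° + 2.86°) = -19.00°

17.9 dB, -19.0°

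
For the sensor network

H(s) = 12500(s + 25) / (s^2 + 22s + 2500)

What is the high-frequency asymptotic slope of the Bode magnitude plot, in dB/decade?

Each pole contributes −20 dB/decade at high frequency; each zero contributes +20 dB/decade.
Net: 1 zero(s) − 2 pole(s) → -20 dB/decade.

-20 dB/decade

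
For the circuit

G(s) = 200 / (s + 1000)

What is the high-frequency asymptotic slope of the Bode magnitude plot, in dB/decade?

Each pole contributes −20 dB/decade at high frequency; each zero contributes +20 dB/decade.
Net: 0 zero(s) − 1 pole(s) → -20 dB/decade.

-20 dB/decade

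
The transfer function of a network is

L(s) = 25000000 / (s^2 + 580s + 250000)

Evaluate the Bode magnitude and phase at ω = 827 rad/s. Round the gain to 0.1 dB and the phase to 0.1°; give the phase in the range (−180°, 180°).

31.7 dB, -132.1°

At s = jω = j827:
quadratic: (j827)² + 580·j827 + 250000 = -433929 + j479660 → |·| ≈ 6.4681e+05, ∠ ≈ 132.13°
|L| = 25000000 / 6.4681e+05 ≈ 38.651
Gain = 20 log₁₀(38.651) ≈ 31.74 dB
∠L = 0.00° − 132.13° = -132.13°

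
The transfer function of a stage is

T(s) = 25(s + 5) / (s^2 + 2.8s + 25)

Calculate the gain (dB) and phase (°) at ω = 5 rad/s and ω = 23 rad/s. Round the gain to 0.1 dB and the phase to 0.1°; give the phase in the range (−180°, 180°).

At s = jω = j5:
zero (s+5): 5 + j5 → |·| = √(5²+5²) = √50 ≈ 7.0711, ∠ = arctan(5/5) ≈ 45.00°
quadratic: (j5)² + 2.8·j5 + 25 = 0 + j14 → |·| ≈ 14, ∠ ≈ 90.00°
|T| = 25 · 7.0711 / 14 ≈ 12.627
Gain = 20 log₁₀(12.627) ≈ 22.03 dB
∠T = 45.00° − 90.00° = -45.00°

At s = jω = j23:
zero (s+5): 5 + j23 → |·| = √(5²+23²) = √554 ≈ 23.537, ∠ = arctan(23/5) ≈ 77.74°
quadratic: (j23)² + 2.8·j23 + 25 = -504 + j64.4 → |·| ≈ 508.1, ∠ ≈ 172.72°
|T| = 25 · 23.537 / 508.1 ≈ 1.1581
Gain = 20 log₁₀(1.1581) ≈ 1.27 dB
∠T = 77.74° − 172.72° = -94.98°

ω = 5: 22.0 dB, -45.0°; ω = 23: 1.3 dB, -95.0°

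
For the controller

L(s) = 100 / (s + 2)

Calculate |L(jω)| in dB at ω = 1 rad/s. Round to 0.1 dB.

Substitute s = j1:
Numerator: 100 = 100 + j0
Denominator: (j1) + 2 = 2 + j1
|N| = √(100² + 0²) ≈ 100, ∠N ≈ 0.00°
|D| = √(2² + 1²) ≈ 2.2361, ∠D ≈ 26.57°
|L| = 100 / 2.2361 ≈ 44.721
Gain = 20 log₁₀(44.721) ≈ 33.01 dB

33.0 dB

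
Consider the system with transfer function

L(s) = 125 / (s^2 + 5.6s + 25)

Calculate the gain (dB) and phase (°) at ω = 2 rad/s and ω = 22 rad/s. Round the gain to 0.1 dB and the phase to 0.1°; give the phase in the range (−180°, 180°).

ω = 2: 14.4 dB, -28.1°; ω = 22: -11.6 dB, -165.0°

At s = jω = j2:
quadratic: (j2)² + 5.6·j2 + 25 = 21 + j11.2 → |·| ≈ 23.8, ∠ ≈ 28.07°
|L| = 125 / 23.8 ≈ 5.2521
Gain = 20 log₁₀(5.2521) ≈ 14.41 dB
∠L = 0.00° − 28.07° = -28.07°

At s = jω = j22:
quadratic: (j22)² + 5.6·j22 + 25 = -459 + j123.2 → |·| ≈ 475.25, ∠ ≈ 164.98°
|L| = 125 / 475.25 ≈ 0.26302
Gain = 20 log₁₀(0.26302) ≈ -11.60 dB
∠L = 0.00° − 164.98° = -164.98°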